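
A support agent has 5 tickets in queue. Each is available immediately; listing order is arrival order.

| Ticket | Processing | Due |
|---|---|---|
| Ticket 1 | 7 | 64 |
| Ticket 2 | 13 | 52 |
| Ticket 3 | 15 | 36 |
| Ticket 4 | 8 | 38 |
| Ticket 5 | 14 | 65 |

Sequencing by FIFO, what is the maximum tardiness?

5

FIFO (arrival order): Ticket 1 Ticket 2 Ticket 3 Ticket 4 Ticket 5.
Ticket 1: 0→7, due 64, tardiness 0
Ticket 2: 7→20, due 52, tardiness 0
Ticket 3: 20→35, due 36, tardiness 0
Ticket 4: 35→43, due 38, tardiness 5
Ticket 5: 43→57, due 65, tardiness 0
Maximum = 5.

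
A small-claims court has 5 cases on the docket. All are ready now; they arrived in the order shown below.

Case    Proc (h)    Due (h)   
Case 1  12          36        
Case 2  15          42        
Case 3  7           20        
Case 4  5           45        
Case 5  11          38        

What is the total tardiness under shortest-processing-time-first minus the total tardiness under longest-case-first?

SPT (increasing processing time): Case 4 Case 3 Case 5 Case 1 Case 2.
Case 4: 0→5, due 45, tardiness 0
Case 3: 5→12, due 20, tardiness 0
Case 5: 12→23, due 38, tardiness 0
Case 1: 23→35, due 36, tardiness 0
Case 2: 35→50, due 42, tardiness 8
Sum = 0+0+0+0+8 = 8.
LPT (decreasing processing time): Case 2 Case 1 Case 5 Case 3 Case 4.
Case 2: 0→15, due 42, tardiness 0
Case 1: 15→27, due 36, tardiness 0
Case 5: 27→38, due 38, tardiness 0
Case 3: 38→45, due 20, tardiness 25
Case 4: 45→50, due 45, tardiness 5
Sum = 0+0+0+25+5 = 30.
Difference = 8 − 30 = -22.

-22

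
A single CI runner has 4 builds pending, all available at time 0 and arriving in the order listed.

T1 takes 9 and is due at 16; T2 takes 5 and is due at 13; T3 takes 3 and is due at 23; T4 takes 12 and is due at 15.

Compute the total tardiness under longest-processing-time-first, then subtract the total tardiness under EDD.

6

LPT (decreasing processing time): T4 T1 T2 T3.
T4: 0→12, due 15, tardiness 0
T1: 12→21, due 16, tardiness 5
T2: 21→26, due 13, tardiness 13
T3: 26→29, due 23, tardiness 6
Sum = 0+5+13+6 = 24.
EDD (increasing due date): T2 T4 T1 T3.
T2: 0→5, due 13, tardiness 0
T4: 5→17, due 15, tardiness 2
T1: 17→26, due 16, tardiness 10
T3: 26→29, due 23, tardiness 6
Sum = 0+2+10+6 = 18.
Difference = 24 − 18 = 6.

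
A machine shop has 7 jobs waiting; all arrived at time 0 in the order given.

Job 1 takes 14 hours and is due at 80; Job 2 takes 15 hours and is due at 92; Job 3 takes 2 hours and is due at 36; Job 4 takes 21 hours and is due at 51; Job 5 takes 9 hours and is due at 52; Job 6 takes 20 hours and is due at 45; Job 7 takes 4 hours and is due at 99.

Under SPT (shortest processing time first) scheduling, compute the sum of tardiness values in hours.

SPT (increasing processing time): Job 3 Job 7 Job 5 Job 1 Job 2 Job 6 Job 4.
Job 3: 0→2, due 36, tardiness 0
Job 7: 2→6, due 99, tardiness 0
Job 5: 6→15, due 52, tardiness 0
Job 1: 15→29, due 80, tardiness 0
Job 2: 29→44, due 92, tardiness 0
Job 6: 44→64, due 45, tardiness 19
Job 4: 64→85, due 51, tardiness 34
Sum = 0+0+0+0+0+19+34 = 53.

53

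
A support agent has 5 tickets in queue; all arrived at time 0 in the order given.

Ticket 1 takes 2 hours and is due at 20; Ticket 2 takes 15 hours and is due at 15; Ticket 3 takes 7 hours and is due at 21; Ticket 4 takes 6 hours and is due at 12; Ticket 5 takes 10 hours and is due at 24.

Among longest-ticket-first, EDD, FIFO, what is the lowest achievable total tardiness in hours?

34

LPT (decreasing processing time): Ticket 2 Ticket 5 Ticket 3 Ticket 4 Ticket 1.
Ticket 2: 0→15, due 15, tardiness 0
Ticket 5: 15→25, due 24, tardiness 1
Ticket 3: 25→32, due 21, tardiness 11
Ticket 4: 32→38, due 12, tardiness 26
Ticket 1: 38→40, due 20, tardiness 20
Sum = 0+1+11+26+20 = 58.
EDD (increasing due date): Ticket 4 Ticket 2 Ticket 1 Ticket 3 Ticket 5.
Ticket 4: 0→6, due 12, tardiness 0
Ticket 2: 6→21, due 15, tardiness 6
Ticket 1: 21→23, due 20, tardiness 3
Ticket 3: 23→30, due 21, tardiness 9
Ticket 5: 30→40, due 24, tardiness 16
Sum = 0+6+3+9+16 = 34.
FIFO (arrival order): Ticket 1 Ticket 2 Ticket 3 Ticket 4 Ticket 5.
Ticket 1: 0→2, due 20, tardiness 0
Ticket 2: 2→17, due 15, tardiness 2
Ticket 3: 17→24, due 21, tardiness 3
Ticket 4: 24→30, due 12, tardiness 18
Ticket 5: 30→40, due 24, tardiness 16
Sum = 0+2+3+18+16 = 39.
LPT 58, EDD 34, FIFO 39 → minimum 34.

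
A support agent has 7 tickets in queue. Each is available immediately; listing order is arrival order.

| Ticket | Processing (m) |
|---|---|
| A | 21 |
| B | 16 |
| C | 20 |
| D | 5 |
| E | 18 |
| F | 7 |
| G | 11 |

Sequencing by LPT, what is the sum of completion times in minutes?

LPT (decreasing processing time): A C E B G F D.
A: 0→21
C: 21→41
E: 41→59
B: 59→75
G: 75→86
F: 86→93
D: 93→98
Sum = 21+41+59+75+86+93+98 = 473.

473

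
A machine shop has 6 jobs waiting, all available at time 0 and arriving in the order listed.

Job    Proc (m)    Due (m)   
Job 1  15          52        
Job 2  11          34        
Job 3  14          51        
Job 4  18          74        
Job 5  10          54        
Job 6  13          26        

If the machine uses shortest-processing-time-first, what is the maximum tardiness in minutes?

11

SPT (increasing processing time): Job 5 Job 2 Job 6 Job 3 Job 1 Job 4.
Job 5: 0→10, due 54, tardiness 0
Job 2: 10→21, due 34, tardiness 0
Job 6: 21→34, due 26, tardiness 8
Job 3: 34→48, due 51, tardiness 0
Job 1: 48→63, due 52, tardiness 11
Job 4: 63→81, due 74, tardiness 7
Maximum = 11.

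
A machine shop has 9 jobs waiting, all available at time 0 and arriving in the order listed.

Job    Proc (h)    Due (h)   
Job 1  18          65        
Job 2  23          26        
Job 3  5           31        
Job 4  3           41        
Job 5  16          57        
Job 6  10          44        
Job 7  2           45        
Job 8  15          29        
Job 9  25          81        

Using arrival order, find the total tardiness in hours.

FIFO (arrival order): Job 1 Job 2 Job 3 Job 4 Job 5 Job 6 Job 7 Job 8 Job 9.
Job 1: 0→18, due 65, tardiness 0
Job 2: 18→41, due 26, tardiness 15
Job 3: 41→46, due 31, tardiness 15
Job 4: 46→49, due 41, tardiness 8
Job 5: 49→65, due 57, tardiness 8
Job 6: 65→75, due 44, tardiness 31
Job 7: 75→77, due 45, tardiness 32
Job 8: 77→92, due 29, tardiness 63
Job 9: 92→117, due 81, tardiness 36
Sum = 0+15+15+8+8+31+32+63+36 = 208.

208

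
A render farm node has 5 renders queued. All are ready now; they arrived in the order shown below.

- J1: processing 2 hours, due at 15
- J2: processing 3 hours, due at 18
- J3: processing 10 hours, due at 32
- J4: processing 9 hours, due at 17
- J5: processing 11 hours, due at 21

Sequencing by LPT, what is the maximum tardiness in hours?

LPT (decreasing processing time): J5 J3 J4 J2 J1.
J5: 0→11, due 21, tardiness 0
J3: 11→21, due 32, tardiness 0
J4: 21→30, due 17, tardiness 13
J2: 30→33, due 18, tardiness 15
J1: 33→35, due 15, tardiness 20
Maximum = 20.

20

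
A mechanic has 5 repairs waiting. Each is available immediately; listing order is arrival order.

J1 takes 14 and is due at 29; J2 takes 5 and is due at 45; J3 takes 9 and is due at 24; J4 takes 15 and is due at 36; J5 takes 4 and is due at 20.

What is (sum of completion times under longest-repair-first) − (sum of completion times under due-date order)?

LPT (decreasing processing time): J4 J1 J3 J2 J5.
J4: 0→15
J1: 15→29
J3: 29→38
J2: 38→43
J5: 43→47
Sum = 15+29+38+43+47 = 172.
EDD (increasing due date): J5 J3 J1 J4 J2.
J5: 0→4
J3: 4→13
J1: 13→27
J4: 27→42
J2: 42→47
Sum = 4+13+27+42+47 = 133.
Difference = 172 − 133 = 39.

39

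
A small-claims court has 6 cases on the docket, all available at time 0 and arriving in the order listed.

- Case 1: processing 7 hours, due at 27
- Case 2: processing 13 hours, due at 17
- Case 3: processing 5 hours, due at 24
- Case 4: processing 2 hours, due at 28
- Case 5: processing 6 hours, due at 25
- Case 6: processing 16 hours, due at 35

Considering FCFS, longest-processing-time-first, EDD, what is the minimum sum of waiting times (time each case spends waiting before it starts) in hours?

112

FIFO (arrival order): Case 1 Case 2 Case 3 Case 4 Case 5 Case 6.
Case 1: waits 0, runs 0→7
Case 2: waits 7, runs 7→20
Case 3: waits 20, runs 20→25
Case 4: waits 25, runs 25→27
Case 5: waits 27, runs 27→33
Case 6: waits 33, runs 33→49
Sum = 0+7+20+25+27+33 = 112.
LPT (decreasing processing time): Case 6 Case 2 Case 1 Case 5 Case 3 Case 4.
Case 6: waits 0, runs 0→16
Case 2: waits 16, runs 16→29
Case 1: waits 29, runs 29→36
Case 5: waits 36, runs 36→42
Case 3: waits 42, runs 42→47
Case 4: waits 47, runs 47→49
Sum = 0+16+29+36+42+47 = 170.
EDD (increasing due date): Case 2 Case 3 Case 5 Case 1 Case 4 Case 6.
Case 2: waits 0, runs 0→13
Case 3: waits 13, runs 13→18
Case 5: waits 18, runs 18→24
Case 1: waits 24, runs 24→31
Case 4: waits 31, runs 31→33
Case 6: waits 33, runs 33→49
Sum = 0+13+18+24+31+33 = 119.
FIFO 112, LPT 170, EDD 119 → minimum 112.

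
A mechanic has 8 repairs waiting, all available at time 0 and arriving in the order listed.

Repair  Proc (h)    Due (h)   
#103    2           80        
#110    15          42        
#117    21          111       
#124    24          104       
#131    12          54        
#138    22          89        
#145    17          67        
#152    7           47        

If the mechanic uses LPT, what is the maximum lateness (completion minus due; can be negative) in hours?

71

LPT (decreasing processing time): #124 #138 #117 #145 #110 #131 #152 #103.
#124: 0→24, due 104, lateness -80
#138: 24→46, due 89, lateness -43
#117: 46→67, due 111, lateness -44
#145: 67→84, due 67, lateness 17
#110: 84→99, due 42, lateness 57
#131: 99→111, due 54, lateness 57
#152: 111→118, due 47, lateness 71
#103: 118→120, due 80, lateness 40
Maximum = 71.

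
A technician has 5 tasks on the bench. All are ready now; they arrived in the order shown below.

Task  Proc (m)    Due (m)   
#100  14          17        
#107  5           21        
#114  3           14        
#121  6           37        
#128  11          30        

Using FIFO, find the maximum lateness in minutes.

9

FIFO (arrival order): #100 #107 #114 #121 #128.
#100: 0→14, due 17, lateness -3
#107: 14→19, due 21, lateness -2
#114: 19→22, due 14, lateness 8
#121: 22→28, due 37, lateness -9
#128: 28→39, due 30, lateness 9
Maximum = 9.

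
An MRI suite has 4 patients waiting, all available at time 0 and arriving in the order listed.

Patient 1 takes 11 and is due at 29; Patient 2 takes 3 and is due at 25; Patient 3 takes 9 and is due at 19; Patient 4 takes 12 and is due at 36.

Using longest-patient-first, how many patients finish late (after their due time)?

2

LPT (decreasing processing time): Patient 4 Patient 1 Patient 3 Patient 2.
Patient 4: 0→12, due 36, tardiness 0
Patient 1: 12→23, due 29, tardiness 0
Patient 3: 23→32, due 19, tardiness 13
Patient 2: 32→35, due 25, tardiness 10
Late patients: 2.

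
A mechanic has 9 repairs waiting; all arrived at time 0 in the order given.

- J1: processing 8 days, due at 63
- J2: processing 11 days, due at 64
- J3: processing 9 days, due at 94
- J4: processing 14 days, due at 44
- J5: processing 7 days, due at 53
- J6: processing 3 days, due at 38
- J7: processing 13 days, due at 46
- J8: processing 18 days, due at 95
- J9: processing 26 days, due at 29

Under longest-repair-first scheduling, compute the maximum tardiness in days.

71

LPT (decreasing processing time): J9 J8 J4 J7 J2 J3 J1 J5 J6.
J9: 0→26, due 29, tardiness 0
J8: 26→44, due 95, tardiness 0
J4: 44→58, due 44, tardiness 14
J7: 58→71, due 46, tardiness 25
J2: 71→82, due 64, tardiness 18
J3: 82→91, due 94, tardiness 0
J1: 91→99, due 63, tardiness 36
J5: 99→106, due 53, tardiness 53
J6: 106→109, due 38, tardiness 71
Maximum = 71.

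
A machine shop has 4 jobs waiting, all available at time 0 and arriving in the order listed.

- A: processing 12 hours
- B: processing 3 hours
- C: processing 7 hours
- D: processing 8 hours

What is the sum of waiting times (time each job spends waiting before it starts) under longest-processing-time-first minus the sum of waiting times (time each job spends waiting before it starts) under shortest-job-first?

LPT (decreasing processing time): A D C B.
A: waits 0, runs 0→12
D: waits 12, runs 12→20
C: waits 20, runs 20→27
B: waits 27, runs 27→30
Sum = 0+12+20+27 = 59.
SPT (increasing processing time): B C D A.
B: waits 0, runs 0→3
C: waits 3, runs 3→10
D: waits 10, runs 10→18
A: waits 18, runs 18→30
Sum = 0+3+10+18 = 31.
Difference = 59 − 31 = 28.

28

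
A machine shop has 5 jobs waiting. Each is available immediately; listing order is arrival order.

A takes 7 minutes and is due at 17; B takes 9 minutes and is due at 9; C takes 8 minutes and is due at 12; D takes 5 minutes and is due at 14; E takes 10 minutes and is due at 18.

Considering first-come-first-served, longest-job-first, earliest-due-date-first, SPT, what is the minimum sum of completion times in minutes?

FIFO (arrival order): A B C D E.
A: 0→7
B: 7→16
C: 16→24
D: 24→29
E: 29→39
Sum = 7+16+24+29+39 = 115.
LPT (decreasing processing time): E B C A D.
E: 0→10
B: 10→19
C: 19→27
A: 27→34
D: 34→39
Sum = 10+19+27+34+39 = 129.
EDD (increasing due date): B C D A E.
B: 0→9
C: 9→17
D: 17→22
A: 22→29
E: 29→39
Sum = 9+17+22+29+39 = 116.
SPT (increasing processing time): D A C B E.
D: 0→5
A: 5→12
C: 12→20
B: 20→29
E: 29→39
Sum = 5+12+20+29+39 = 105.
FIFO 115, LPT 129, EDD 116, SPT 105 → minimum 105.

105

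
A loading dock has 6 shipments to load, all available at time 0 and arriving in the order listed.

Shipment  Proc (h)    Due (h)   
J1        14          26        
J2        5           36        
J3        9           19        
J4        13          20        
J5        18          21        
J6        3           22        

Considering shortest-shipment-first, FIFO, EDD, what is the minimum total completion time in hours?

SPT (increasing processing time): J6 J2 J3 J4 J1 J5.
J6: 0→3
J2: 3→8
J3: 8→17
J4: 17→30
J1: 30→44
J5: 44→62
Sum = 3+8+17+30+44+62 = 164.
FIFO (arrival order): J1 J2 J3 J4 J5 J6.
J1: 0→14
J2: 14→19
J3: 19→28
J4: 28→41
J5: 41→59
J6: 59→62
Sum = 14+19+28+41+59+62 = 223.
EDD (increasing due date): J3 J4 J5 J6 J1 J2.
J3: 0→9
J4: 9→22
J5: 22→40
J6: 40→43
J1: 43→57
J2: 57→62
Sum = 9+22+40+43+57+62 = 233.
SPT 164, FIFO 223, EDD 233 → minimum 164.

164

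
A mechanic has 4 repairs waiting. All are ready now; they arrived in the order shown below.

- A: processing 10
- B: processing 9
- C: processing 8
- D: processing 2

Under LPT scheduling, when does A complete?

10

LPT (decreasing processing time): A B C D.
A: 0→10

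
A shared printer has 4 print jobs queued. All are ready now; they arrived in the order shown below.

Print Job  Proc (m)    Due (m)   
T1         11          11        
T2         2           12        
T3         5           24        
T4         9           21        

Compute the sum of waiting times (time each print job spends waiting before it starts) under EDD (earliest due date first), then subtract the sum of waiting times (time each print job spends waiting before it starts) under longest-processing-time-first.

EDD (increasing due date): T1 T2 T4 T3.
T1: waits 0, runs 0→11
T2: waits 11, runs 11→13
T4: waits 13, runs 13→22
T3: waits 22, runs 22→27
Sum = 0+11+13+22 = 46.
LPT (decreasing processing time): T1 T4 T3 T2.
T1: waits 0, runs 0→11
T4: waits 11, runs 11→20
T3: waits 20, runs 20→25
T2: waits 25, runs 25→27
Sum = 0+11+20+25 = 56.
Difference = 46 − 56 = -10.

-10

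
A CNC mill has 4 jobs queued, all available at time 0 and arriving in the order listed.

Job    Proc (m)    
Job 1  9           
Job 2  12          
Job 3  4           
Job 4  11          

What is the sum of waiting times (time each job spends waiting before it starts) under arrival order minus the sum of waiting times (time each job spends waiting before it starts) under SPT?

FIFO (arrival order): Job 1 Job 2 Job 3 Job 4.
Job 1: waits 0, runs 0→9
Job 2: waits 9, runs 9→21
Job 3: waits 21, runs 21→25
Job 4: waits 25, runs 25→36
Sum = 0+9+21+25 = 55.
SPT (increasing processing time): Job 3 Job 1 Job 4 Job 2.
Job 3: waits 0, runs 0→4
Job 1: waits 4, runs 4→13
Job 4: waits 13, runs 13→24
Job 2: waits 24, runs 24→36
Sum = 0+4+13+24 = 41.
Difference = 55 − 41 = 14.

14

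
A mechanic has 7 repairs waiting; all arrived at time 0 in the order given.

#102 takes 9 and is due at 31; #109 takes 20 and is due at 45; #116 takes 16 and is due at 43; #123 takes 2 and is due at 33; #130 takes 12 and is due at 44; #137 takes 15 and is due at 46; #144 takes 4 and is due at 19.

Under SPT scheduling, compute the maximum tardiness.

33

SPT (increasing processing time): #123 #144 #102 #130 #137 #116 #109.
#123: 0→2, due 33, tardiness 0
#144: 2→6, due 19, tardiness 0
#102: 6→15, due 31, tardiness 0
#130: 15→27, due 44, tardiness 0
#137: 27→42, due 46, tardiness 0
#116: 42→58, due 43, tardiness 15
#109: 58→78, due 45, tardiness 33
Maximum = 33.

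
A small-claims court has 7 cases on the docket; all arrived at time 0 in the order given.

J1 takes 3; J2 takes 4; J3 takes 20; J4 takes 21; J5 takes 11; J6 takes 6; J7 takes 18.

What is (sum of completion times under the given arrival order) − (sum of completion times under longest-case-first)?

-138

FIFO (arrival order): J1 J2 J3 J4 J5 J6 J7.
J1: 0→3
J2: 3→7
J3: 7→27
J4: 27→48
J5: 48→59
J6: 59→65
J7: 65→83
Sum = 3+7+27+48+59+65+83 = 292.
LPT (decreasing processing time): J4 J3 J7 J5 J6 J2 J1.
J4: 0→21
J3: 21→41
J7: 41→59
J5: 59→70
J6: 70→76
J2: 76→80
J1: 80→83
Sum = 21+41+59+70+76+80+83 = 430.
Difference = 292 − 430 = -138.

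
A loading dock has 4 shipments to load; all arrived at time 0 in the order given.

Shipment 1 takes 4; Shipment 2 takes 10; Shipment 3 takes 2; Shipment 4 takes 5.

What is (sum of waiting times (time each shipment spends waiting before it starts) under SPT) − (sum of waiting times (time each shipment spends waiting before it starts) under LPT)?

-25

SPT (increasing processing time): Shipment 3 Shipment 1 Shipment 4 Shipment 2.
Shipment 3: waits 0, runs 0→2
Shipment 1: waits 2, runs 2→6
Shipment 4: waits 6, runs 6→11
Shipment 2: waits 11, runs 11→21
Sum = 0+2+6+11 = 19.
LPT (decreasing processing time): Shipment 2 Shipment 4 Shipment 1 Shipment 3.
Shipment 2: waits 0, runs 0→10
Shipment 4: waits 10, runs 10→15
Shipment 1: waits 15, runs 15→19
Shipment 3: waits 19, runs 19→21
Sum = 0+10+15+19 = 44.
Difference = 19 − 44 = -25.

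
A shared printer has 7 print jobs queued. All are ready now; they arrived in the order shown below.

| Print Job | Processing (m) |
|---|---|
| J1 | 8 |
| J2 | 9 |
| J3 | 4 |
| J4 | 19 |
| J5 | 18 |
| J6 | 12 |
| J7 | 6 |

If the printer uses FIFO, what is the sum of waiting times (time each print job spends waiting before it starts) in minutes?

FIFO (arrival order): J1 J2 J3 J4 J5 J6 J7.
J1: waits 0, runs 0→8
J2: waits 8, runs 8→17
J3: waits 17, runs 17→21
J4: waits 21, runs 21→40
J5: waits 40, runs 40→58
J6: waits 58, runs 58→70
J7: waits 70, runs 70→76
Sum = 0+8+17+21+40+58+70 = 214.

214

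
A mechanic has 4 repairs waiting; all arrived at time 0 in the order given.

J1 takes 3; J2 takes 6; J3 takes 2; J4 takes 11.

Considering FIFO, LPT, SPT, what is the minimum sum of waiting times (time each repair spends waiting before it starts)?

FIFO (arrival order): J1 J2 J3 J4.
J1: waits 0, runs 0→3
J2: waits 3, runs 3→9
J3: waits 9, runs 9→11
J4: waits 11, runs 11→22
Sum = 0+3+9+11 = 23.
LPT (decreasing processing time): J4 J2 J1 J3.
J4: waits 0, runs 0→11
J2: waits 11, runs 11→17
J1: waits 17, runs 17→20
J3: waits 20, runs 20→22
Sum = 0+11+17+20 = 48.
SPT (increasing processing time): J3 J1 J2 J4.
J3: waits 0, runs 0→2
J1: waits 2, runs 2→5
J2: waits 5, runs 5→11
J4: waits 11, runs 11→22
Sum = 0+2+5+11 = 18.
FIFO 23, LPT 48, SPT 18 → minimum 18.

18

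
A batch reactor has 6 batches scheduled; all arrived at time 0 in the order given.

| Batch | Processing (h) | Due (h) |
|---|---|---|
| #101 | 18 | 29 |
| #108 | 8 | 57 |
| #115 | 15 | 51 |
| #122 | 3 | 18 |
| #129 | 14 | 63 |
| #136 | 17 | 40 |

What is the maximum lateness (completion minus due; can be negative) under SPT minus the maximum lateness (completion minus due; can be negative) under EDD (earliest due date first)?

SPT (increasing processing time): #122 #108 #129 #115 #136 #101.
#122: 0→3, due 18, lateness -15
#108: 3→11, due 57, lateness -46
#129: 11→25, due 63, lateness -38
#115: 25→40, due 51, lateness -11
#136: 40→57, due 40, lateness 17
#101: 57→75, due 29, lateness 46
Maximum = 46.
EDD (increasing due date): #122 #101 #136 #115 #108 #129.
#122: 0→3, due 18, lateness -15
#101: 3→21, due 29, lateness -8
#136: 21→38, due 40, lateness -2
#115: 38→53, due 51, lateness 2
#108: 53→61, due 57, lateness 4
#129: 61→75, due 63, lateness 12
Maximum = 12.
Difference = 46 − 12 = 34.

34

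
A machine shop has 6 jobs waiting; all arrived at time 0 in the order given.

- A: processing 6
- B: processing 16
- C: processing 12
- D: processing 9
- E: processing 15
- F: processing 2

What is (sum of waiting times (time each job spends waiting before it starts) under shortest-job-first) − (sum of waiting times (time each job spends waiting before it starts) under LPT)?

-100

SPT (increasing processing time): F A D C E B.
F: waits 0, runs 0→2
A: waits 2, runs 2→8
D: waits 8, runs 8→17
C: waits 17, runs 17→29
E: waits 29, runs 29→44
B: waits 44, runs 44→60
Sum = 0+2+8+17+29+44 = 100.
LPT (decreasing processing time): B E C D A F.
B: waits 0, runs 0→16
E: waits 16, runs 16→31
C: waits 31, runs 31→43
D: waits 43, runs 43→52
A: waits 52, runs 52→58
F: waits 58, runs 58→60
Sum = 0+16+31+43+52+58 = 200.
Difference = 100 − 200 = -100.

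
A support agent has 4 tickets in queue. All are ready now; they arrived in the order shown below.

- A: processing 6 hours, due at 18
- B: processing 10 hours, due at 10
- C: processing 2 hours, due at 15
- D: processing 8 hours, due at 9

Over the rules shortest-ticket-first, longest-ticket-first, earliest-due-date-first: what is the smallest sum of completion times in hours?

52

SPT (increasing processing time): C A D B.
C: 0→2
A: 2→8
D: 8→16
B: 16→26
Sum = 2+8+16+26 = 52.
LPT (decreasing processing time): B D A C.
B: 0→10
D: 10→18
A: 18→24
C: 24→26
Sum = 10+18+24+26 = 78.
EDD (increasing due date): D B C A.
D: 0→8
B: 8→18
C: 18→20
A: 20→26
Sum = 8+18+20+26 = 72.
SPT 52, LPT 78, EDD 72 → minimum 52.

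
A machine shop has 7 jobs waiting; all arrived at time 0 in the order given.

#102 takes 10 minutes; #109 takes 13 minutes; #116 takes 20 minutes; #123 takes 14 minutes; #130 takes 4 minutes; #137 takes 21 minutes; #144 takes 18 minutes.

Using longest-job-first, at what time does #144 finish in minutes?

59

LPT (decreasing processing time): #137 #116 #144 #123 #109 #102 #130.
#137: 0→21
#116: 21→41
#144: 41→59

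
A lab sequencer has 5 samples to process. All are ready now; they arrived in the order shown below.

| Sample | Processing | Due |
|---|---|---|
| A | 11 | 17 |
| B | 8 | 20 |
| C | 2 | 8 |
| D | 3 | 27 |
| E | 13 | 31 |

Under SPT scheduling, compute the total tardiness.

SPT (increasing processing time): C D B A E.
C: 0→2, due 8, tardiness 0
D: 2→5, due 27, tardiness 0
B: 5→13, due 20, tardiness 0
A: 13→24, due 17, tardiness 7
E: 24→37, due 31, tardiness 6
Sum = 0+0+0+7+6 = 13.

13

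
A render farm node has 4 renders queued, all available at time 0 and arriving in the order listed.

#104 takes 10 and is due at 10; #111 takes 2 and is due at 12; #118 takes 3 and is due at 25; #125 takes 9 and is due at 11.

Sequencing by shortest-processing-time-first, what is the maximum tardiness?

SPT (increasing processing time): #111 #118 #125 #104.
#111: 0→2, due 12, tardiness 0
#118: 2→5, due 25, tardiness 0
#125: 5→14, due 11, tardiness 3
#104: 14→24, due 10, tardiness 14
Maximum = 14.

14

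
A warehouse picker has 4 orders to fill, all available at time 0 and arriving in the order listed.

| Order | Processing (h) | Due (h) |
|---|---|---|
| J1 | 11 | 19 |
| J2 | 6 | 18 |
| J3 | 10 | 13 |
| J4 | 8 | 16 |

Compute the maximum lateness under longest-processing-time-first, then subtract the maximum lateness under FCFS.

LPT (decreasing processing time): J1 J3 J4 J2.
J1: 0→11, due 19, lateness -8
J3: 11→21, due 13, lateness 8
J4: 21→29, due 16, lateness 13
J2: 29→35, due 18, lateness 17
Maximum = 17.
FIFO (arrival order): J1 J2 J3 J4.
J1: 0→11, due 19, lateness -8
J2: 11→17, due 18, lateness -1
J3: 17→27, due 13, lateness 14
J4: 27→35, due 16, lateness 19
Maximum = 19.
Difference = 17 − 19 = -2.

-2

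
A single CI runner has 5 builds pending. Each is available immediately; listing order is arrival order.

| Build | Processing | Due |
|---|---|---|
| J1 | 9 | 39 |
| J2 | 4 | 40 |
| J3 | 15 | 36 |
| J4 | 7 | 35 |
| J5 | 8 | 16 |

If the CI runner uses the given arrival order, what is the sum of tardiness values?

27

FIFO (arrival order): J1 J2 J3 J4 J5.
J1: 0→9, due 39, tardiness 0
J2: 9→13, due 40, tardiness 0
J3: 13→28, due 36, tardiness 0
J4: 28→35, due 35, tardiness 0
J5: 35→43, due 16, tardiness 27
Sum = 0+0+0+0+27 = 27.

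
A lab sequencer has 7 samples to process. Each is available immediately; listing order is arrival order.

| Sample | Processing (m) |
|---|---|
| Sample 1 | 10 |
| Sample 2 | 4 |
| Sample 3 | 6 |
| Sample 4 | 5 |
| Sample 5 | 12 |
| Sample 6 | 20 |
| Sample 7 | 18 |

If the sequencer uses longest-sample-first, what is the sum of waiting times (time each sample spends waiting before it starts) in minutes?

LPT (decreasing processing time): Sample 6 Sample 7 Sample 5 Sample 1 Sample 3 Sample 4 Sample 2.
Sample 6: waits 0, runs 0→20
Sample 7: waits 20, runs 20→38
Sample 5: waits 38, runs 38→50
Sample 1: waits 50, runs 50→60
Sample 3: waits 60, runs 60→66
Sample 4: waits 66, runs 66→71
Sample 2: waits 71, runs 71→75
Sum = 0+20+38+50+60+66+71 = 305.

305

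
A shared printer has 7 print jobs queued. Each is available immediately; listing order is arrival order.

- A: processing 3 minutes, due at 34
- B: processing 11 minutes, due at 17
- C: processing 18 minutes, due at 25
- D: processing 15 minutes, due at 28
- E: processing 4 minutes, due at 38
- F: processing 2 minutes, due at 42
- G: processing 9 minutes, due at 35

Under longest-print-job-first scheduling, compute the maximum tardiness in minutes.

LPT (decreasing processing time): C D B G E A F.
C: 0→18, due 25, tardiness 0
D: 18→33, due 28, tardiness 5
B: 33→44, due 17, tardiness 27
G: 44→53, due 35, tardiness 18
E: 53→57, due 38, tardiness 19
A: 57→60, due 34, tardiness 26
F: 60→62, due 42, tardiness 20
Maximum = 27.

27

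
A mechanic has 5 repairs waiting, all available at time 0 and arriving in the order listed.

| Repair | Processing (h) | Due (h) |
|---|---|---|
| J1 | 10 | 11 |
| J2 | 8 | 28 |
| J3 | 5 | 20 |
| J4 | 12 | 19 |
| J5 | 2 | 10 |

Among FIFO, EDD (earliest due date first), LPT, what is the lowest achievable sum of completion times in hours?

104

FIFO (arrival order): J1 J2 J3 J4 J5.
J1: 0→10
J2: 10→18
J3: 18→23
J4: 23→35
J5: 35→37
Sum = 10+18+23+35+37 = 123.
EDD (increasing due date): J5 J1 J4 J3 J2.
J5: 0→2
J1: 2→12
J4: 12→24
J3: 24→29
J2: 29→37
Sum = 2+12+24+29+37 = 104.
LPT (decreasing processing time): J4 J1 J2 J3 J5.
J4: 0→12
J1: 12→22
J2: 22→30
J3: 30→35
J5: 35→37
Sum = 12+22+30+35+37 = 136.
FIFO 123, EDD 104, LPT 136 → minimum 104.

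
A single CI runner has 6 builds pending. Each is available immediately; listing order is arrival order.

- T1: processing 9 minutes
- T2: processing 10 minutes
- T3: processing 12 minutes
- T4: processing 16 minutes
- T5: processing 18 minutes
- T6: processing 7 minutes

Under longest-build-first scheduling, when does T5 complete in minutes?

18

LPT (decreasing processing time): T5 T4 T3 T2 T1 T6.
T5: 0→18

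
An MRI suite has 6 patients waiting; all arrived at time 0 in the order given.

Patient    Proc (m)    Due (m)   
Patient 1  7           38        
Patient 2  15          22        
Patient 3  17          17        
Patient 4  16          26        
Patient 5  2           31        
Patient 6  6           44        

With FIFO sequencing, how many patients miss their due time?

FIFO (arrival order): Patient 1 Patient 2 Patient 3 Patient 4 Patient 5 Patient 6.
Patient 1: 0→7, due 38, tardiness 0
Patient 2: 7→22, due 22, tardiness 0
Patient 3: 22→39, due 17, tardiness 22
Patient 4: 39→55, due 26, tardiness 29
Patient 5: 55→57, due 31, tardiness 26
Patient 6: 57→63, due 44, tardiness 19
Late patients: 4.

4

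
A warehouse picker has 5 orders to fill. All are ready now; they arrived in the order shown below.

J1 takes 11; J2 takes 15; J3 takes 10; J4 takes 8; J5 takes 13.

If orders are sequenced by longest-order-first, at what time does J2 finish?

15

LPT (decreasing processing time): J2 J5 J1 J3 J4.
J2: 0→15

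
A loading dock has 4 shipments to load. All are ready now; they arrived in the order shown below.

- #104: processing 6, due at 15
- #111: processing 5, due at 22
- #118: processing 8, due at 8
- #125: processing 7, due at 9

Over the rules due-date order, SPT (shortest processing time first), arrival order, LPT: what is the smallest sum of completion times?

EDD (increasing due date): #118 #125 #104 #111.
#118: 0→8
#125: 8→15
#104: 15→21
#111: 21→26
Sum = 8+15+21+26 = 70.
SPT (increasing processing time): #111 #104 #125 #118.
#111: 0→5
#104: 5→11
#125: 11→18
#118: 18→26
Sum = 5+11+18+26 = 60.
FIFO (arrival order): #104 #111 #118 #125.
#104: 0→6
#111: 6→11
#118: 11→19
#125: 19→26
Sum = 6+11+19+26 = 62.
LPT (decreasing processing time): #118 #125 #104 #111.
#118: 0→8
#125: 8→15
#104: 15→21
#111: 21→26
Sum = 8+15+21+26 = 70.
EDD 70, SPT 60, FIFO 62, LPT 70 → minimum 60.

60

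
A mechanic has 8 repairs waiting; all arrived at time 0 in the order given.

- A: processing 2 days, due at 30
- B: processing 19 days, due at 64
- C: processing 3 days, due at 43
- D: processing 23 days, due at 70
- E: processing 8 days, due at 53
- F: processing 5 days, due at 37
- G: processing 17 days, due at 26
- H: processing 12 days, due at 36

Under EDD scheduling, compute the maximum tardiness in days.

EDD (increasing due date): G A H F C E B D.
G: 0→17, due 26, tardiness 0
A: 17→19, due 30, tardiness 0
H: 19→31, due 36, tardiness 0
F: 31→36, due 37, tardiness 0
C: 36→39, due 43, tardiness 0
E: 39→47, due 53, tardiness 0
B: 47→66, due 64, tardiness 2
D: 66→89, due 70, tardiness 19
Maximum = 19.

19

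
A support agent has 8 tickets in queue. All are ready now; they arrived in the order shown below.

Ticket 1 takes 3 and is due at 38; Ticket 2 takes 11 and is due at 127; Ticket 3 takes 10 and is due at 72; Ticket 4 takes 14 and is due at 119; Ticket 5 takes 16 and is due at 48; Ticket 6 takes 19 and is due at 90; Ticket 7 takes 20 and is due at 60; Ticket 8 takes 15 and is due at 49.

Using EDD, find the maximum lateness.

-6

EDD (increasing due date): Ticket 1 Ticket 5 Ticket 8 Ticket 7 Ticket 3 Ticket 6 Ticket 4 Ticket 2.
Ticket 1: 0→3, due 38, lateness -35
Ticket 5: 3→19, due 48, lateness -29
Ticket 8: 19→34, due 49, lateness -15
Ticket 7: 34→54, due 60, lateness -6
Ticket 3: 54→64, due 72, lateness -8
Ticket 6: 64→83, due 90, lateness -7
Ticket 4: 83→97, due 119, lateness -22
Ticket 2: 97→108, due 127, lateness -19
Maximum = -6.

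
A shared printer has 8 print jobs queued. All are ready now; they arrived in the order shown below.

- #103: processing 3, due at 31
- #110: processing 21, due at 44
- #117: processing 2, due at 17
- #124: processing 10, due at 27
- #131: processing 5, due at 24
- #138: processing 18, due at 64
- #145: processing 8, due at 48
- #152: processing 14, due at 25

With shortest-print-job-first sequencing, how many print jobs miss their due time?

SPT (increasing processing time): #117 #103 #131 #145 #124 #152 #138 #110.
#117: 0→2, due 17, tardiness 0
#103: 2→5, due 31, tardiness 0
#131: 5→10, due 24, tardiness 0
#145: 10→18, due 48, tardiness 0
#124: 18→28, due 27, tardiness 1
#152: 28→42, due 25, tardiness 17
#138: 42→60, due 64, tardiness 0
#110: 60→81, due 44, tardiness 37
Late print jobs: 3.

3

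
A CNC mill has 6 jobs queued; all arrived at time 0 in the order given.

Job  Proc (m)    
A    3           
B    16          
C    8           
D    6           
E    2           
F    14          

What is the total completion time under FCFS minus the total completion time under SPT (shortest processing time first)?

47

FIFO (arrival order): A B C D E F.
A: 0→3
B: 3→19
C: 19→27
D: 27→33
E: 33→35
F: 35→49
Sum = 3+19+27+33+35+49 = 166.
SPT (increasing processing time): E A D C F B.
E: 0→2
A: 2→5
D: 5→11
C: 11→19
F: 19→33
B: 33→49
Sum = 2+5+11+19+33+49 = 119.
Difference = 166 − 119 = 47.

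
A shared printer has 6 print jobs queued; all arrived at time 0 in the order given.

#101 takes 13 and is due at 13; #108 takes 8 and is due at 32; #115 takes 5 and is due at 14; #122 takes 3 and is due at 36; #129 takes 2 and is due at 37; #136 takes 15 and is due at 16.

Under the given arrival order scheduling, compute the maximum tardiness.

FIFO (arrival order): #101 #108 #115 #122 #129 #136.
#101: 0→13, due 13, tardiness 0
#108: 13→21, due 32, tardiness 0
#115: 21→26, due 14, tardiness 12
#122: 26→29, due 36, tardiness 0
#129: 29→31, due 37, tardiness 0
#136: 31→46, due 16, tardiness 30
Maximum = 30.

30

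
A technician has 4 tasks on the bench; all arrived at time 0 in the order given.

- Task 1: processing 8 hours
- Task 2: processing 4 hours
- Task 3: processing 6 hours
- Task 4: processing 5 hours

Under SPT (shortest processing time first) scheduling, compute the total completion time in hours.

51

SPT (increasing processing time): Task 2 Task 4 Task 3 Task 1.
Task 2: 0→4
Task 4: 4→9
Task 3: 9→15
Task 1: 15→23
Sum = 4+9+15+23 = 51.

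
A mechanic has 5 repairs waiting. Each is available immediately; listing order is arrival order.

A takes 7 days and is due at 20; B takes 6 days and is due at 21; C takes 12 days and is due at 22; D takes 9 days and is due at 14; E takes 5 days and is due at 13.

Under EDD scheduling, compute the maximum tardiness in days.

EDD (increasing due date): E D A B C.
E: 0→5, due 13, tardiness 0
D: 5→14, due 14, tardiness 0
A: 14→21, due 20, tardiness 1
B: 21→27, due 21, tardiness 6
C: 27→39, due 22, tardiness 17
Maximum = 17.

17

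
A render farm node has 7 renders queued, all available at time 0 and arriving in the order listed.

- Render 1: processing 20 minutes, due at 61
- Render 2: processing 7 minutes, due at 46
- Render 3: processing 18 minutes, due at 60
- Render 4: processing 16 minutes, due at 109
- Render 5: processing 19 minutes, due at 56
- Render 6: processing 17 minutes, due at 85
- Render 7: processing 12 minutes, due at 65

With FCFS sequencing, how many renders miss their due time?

FIFO (arrival order): Render 1 Render 2 Render 3 Render 4 Render 5 Render 6 Render 7.
Render 1: 0→20, due 61, tardiness 0
Render 2: 20→27, due 46, tardiness 0
Render 3: 27→45, due 60, tardiness 0
Render 4: 45→61, due 109, tardiness 0
Render 5: 61→80, due 56, tardiness 24
Render 6: 80→97, due 85, tardiness 12
Render 7: 97→109, due 65, tardiness 44
Late renders: 3.

3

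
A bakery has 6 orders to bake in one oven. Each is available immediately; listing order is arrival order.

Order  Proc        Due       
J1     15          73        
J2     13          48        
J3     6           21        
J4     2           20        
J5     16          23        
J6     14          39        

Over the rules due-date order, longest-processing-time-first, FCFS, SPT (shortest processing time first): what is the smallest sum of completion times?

EDD (increasing due date): J4 J3 J5 J6 J2 J1.
J4: 0→2
J3: 2→8
J5: 8→24
J6: 24→38
J2: 38→51
J1: 51→66
Sum = 2+8+24+38+51+66 = 189.
LPT (decreasing processing time): J5 J1 J6 J2 J3 J4.
J5: 0→16
J1: 16→31
J6: 31→45
J2: 45→58
J3: 58→64
J4: 64→66
Sum = 16+31+45+58+64+66 = 280.
FIFO (arrival order): J1 J2 J3 J4 J5 J6.
J1: 0→15
J2: 15→28
J3: 28→34
J4: 34→36
J5: 36→52
J6: 52→66
Sum = 15+28+34+36+52+66 = 231.
SPT (increasing processing time): J4 J3 J2 J6 J1 J5.
J4: 0→2
J3: 2→8
J2: 8→21
J6: 21→35
J1: 35→50
J5: 50→66
Sum = 2+8+21+35+50+66 = 182.
EDD 189, LPT 280, FIFO 231, SPT 182 → minimum 182.

182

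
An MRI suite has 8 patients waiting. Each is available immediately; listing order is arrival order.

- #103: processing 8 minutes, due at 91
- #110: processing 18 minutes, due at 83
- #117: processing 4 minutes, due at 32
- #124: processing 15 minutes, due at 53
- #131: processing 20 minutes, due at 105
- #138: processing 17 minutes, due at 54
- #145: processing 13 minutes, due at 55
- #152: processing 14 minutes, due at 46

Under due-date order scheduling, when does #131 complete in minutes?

EDD (increasing due date): #117 #152 #124 #138 #145 #110 #103 #131.
#117: 0→4
#152: 4→18
#124: 18→33
#138: 33→50
#145: 50→63
#110: 63→81
#103: 81→89
#131: 89→109

109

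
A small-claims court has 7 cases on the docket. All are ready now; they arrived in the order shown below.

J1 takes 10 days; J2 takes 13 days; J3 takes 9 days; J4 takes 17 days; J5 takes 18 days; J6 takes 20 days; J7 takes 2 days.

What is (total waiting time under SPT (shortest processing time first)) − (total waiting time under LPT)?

SPT (increasing processing time): J7 J3 J1 J2 J4 J5 J6.
J7: waits 0, runs 0→2
J3: waits 2, runs 2→11
J1: waits 11, runs 11→21
J2: waits 21, runs 21→34
J4: waits 34, runs 34→51
J5: waits 51, runs 51→69
J6: waits 69, runs 69→89
Sum = 0+2+11+21+34+51+69 = 188.
LPT (decreasing processing time): J6 J5 J4 J2 J1 J3 J7.
J6: waits 0, runs 0→20
J5: waits 20, runs 20→38
J4: waits 38, runs 38→55
J2: waits 55, runs 55→68
J1: waits 68, runs 68→78
J3: waits 78, runs 78→87
J7: waits 87, runs 87→89
Sum = 0+20+38+55+68+78+87 = 346.
Difference = 188 − 346 = -158.

-158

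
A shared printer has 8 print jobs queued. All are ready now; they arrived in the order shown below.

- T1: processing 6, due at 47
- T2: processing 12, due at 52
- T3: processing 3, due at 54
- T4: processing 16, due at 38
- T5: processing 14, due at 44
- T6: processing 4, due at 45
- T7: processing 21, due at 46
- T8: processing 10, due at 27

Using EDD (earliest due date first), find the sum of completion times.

425

EDD (increasing due date): T8 T4 T5 T6 T7 T1 T2 T3.
T8: 0→10
T4: 10→26
T5: 26→40
T6: 40→44
T7: 44→65
T1: 65→71
T2: 71→83
T3: 83→86
Sum = 10+26+40+44+65+71+83+86 = 425.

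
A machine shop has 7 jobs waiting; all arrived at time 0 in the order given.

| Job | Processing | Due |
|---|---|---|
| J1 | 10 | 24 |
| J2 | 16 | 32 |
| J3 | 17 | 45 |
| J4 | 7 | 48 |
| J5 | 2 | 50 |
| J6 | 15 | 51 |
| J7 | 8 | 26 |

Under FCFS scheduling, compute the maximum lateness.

49

FIFO (arrival order): J1 J2 J3 J4 J5 J6 J7.
J1: 0→10, due 24, lateness -14
J2: 10→26, due 32, lateness -6
J3: 26→43, due 45, lateness -2
J4: 43→50, due 48, lateness 2
J5: 50→52, due 50, lateness 2
J6: 52→67, due 51, lateness 16
J7: 67→75, due 26, lateness 49
Maximum = 49.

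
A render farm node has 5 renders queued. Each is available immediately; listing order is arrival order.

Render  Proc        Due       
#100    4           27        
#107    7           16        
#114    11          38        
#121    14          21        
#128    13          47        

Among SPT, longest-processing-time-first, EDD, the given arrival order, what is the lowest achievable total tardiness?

SPT (increasing processing time): #100 #107 #114 #128 #121.
#100: 0→4, due 27, tardiness 0
#107: 4→11, due 16, tardiness 0
#114: 11→22, due 38, tardiness 0
#128: 22→35, due 47, tardiness 0
#121: 35→49, due 21, tardiness 28
Sum = 0+0+0+0+28 = 28.
LPT (decreasing processing time): #121 #128 #114 #107 #100.
#121: 0→14, due 21, tardiness 0
#128: 14→27, due 47, tardiness 0
#114: 27→38, due 38, tardiness 0
#107: 38→45, due 16, tardiness 29
#100: 45→49, due 27, tardiness 22
Sum = 0+0+0+29+22 = 51.
EDD (increasing due date): #107 #121 #100 #114 #128.
#107: 0→7, due 16, tardiness 0
#121: 7→21, due 21, tardiness 0
#100: 21→25, due 27, tardiness 0
#114: 25→36, due 38, tardiness 0
#128: 36→49, due 47, tardiness 2
Sum = 0+0+0+0+2 = 2.
FIFO (arrival order): #100 #107 #114 #121 #128.
#100: 0→4, due 27, tardiness 0
#107: 4→11, due 16, tardiness 0
#114: 11→22, due 38, tardiness 0
#121: 22→36, due 21, tardiness 15
#128: 36→49, due 47, tardiness 2
Sum = 0+0+0+15+2 = 17.
SPT 28, LPT 51, EDD 2, FIFO 17 → minimum 2.

2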